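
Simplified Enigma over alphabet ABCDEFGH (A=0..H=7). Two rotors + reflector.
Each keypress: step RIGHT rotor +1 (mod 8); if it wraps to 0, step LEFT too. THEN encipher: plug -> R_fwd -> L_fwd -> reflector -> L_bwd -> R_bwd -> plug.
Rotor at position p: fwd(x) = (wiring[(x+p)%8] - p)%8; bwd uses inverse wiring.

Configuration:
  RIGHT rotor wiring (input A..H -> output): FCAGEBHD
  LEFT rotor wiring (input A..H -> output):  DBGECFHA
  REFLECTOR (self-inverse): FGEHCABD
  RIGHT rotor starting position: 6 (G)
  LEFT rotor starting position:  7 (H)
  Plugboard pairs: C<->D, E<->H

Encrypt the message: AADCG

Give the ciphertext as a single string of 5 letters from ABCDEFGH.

Answer: HGBHE

Derivation:
Char 1 ('A'): step: R->7, L=7; A->plug->A->R->E->L->F->refl->A->L'->H->R'->E->plug->H
Char 2 ('A'): step: R->0, L->0 (L advanced); A->plug->A->R->F->L->F->refl->A->L'->H->R'->G->plug->G
Char 3 ('D'): step: R->1, L=0; D->plug->C->R->F->L->F->refl->A->L'->H->R'->B->plug->B
Char 4 ('C'): step: R->2, L=0; C->plug->D->R->H->L->A->refl->F->L'->F->R'->E->plug->H
Char 5 ('G'): step: R->3, L=0; G->plug->G->R->H->L->A->refl->F->L'->F->R'->H->plug->E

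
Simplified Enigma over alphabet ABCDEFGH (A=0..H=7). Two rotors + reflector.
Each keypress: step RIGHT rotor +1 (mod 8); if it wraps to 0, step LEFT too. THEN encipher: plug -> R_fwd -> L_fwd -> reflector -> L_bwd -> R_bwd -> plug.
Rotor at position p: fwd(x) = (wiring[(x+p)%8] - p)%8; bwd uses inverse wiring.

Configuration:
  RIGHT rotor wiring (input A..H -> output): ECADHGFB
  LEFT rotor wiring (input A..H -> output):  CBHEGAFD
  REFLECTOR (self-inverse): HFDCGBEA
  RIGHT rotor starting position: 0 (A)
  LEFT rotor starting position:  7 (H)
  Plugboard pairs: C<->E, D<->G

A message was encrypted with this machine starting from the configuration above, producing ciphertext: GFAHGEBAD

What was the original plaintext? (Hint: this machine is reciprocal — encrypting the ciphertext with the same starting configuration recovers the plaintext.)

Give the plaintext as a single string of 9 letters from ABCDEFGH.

Answer: FHDCBGEGB

Derivation:
Char 1 ('G'): step: R->1, L=7; G->plug->D->R->G->L->B->refl->F->L'->E->R'->F->plug->F
Char 2 ('F'): step: R->2, L=7; F->plug->F->R->H->L->G->refl->E->L'->A->R'->H->plug->H
Char 3 ('A'): step: R->3, L=7; A->plug->A->R->A->L->E->refl->G->L'->H->R'->G->plug->D
Char 4 ('H'): step: R->4, L=7; H->plug->H->R->H->L->G->refl->E->L'->A->R'->E->plug->C
Char 5 ('G'): step: R->5, L=7; G->plug->D->R->H->L->G->refl->E->L'->A->R'->B->plug->B
Char 6 ('E'): step: R->6, L=7; E->plug->C->R->G->L->B->refl->F->L'->E->R'->D->plug->G
Char 7 ('B'): step: R->7, L=7; B->plug->B->R->F->L->H->refl->A->L'->D->R'->C->plug->E
Char 8 ('A'): step: R->0, L->0 (L advanced); A->plug->A->R->E->L->G->refl->E->L'->D->R'->D->plug->G
Char 9 ('D'): step: R->1, L=0; D->plug->G->R->A->L->C->refl->D->L'->H->R'->B->plug->B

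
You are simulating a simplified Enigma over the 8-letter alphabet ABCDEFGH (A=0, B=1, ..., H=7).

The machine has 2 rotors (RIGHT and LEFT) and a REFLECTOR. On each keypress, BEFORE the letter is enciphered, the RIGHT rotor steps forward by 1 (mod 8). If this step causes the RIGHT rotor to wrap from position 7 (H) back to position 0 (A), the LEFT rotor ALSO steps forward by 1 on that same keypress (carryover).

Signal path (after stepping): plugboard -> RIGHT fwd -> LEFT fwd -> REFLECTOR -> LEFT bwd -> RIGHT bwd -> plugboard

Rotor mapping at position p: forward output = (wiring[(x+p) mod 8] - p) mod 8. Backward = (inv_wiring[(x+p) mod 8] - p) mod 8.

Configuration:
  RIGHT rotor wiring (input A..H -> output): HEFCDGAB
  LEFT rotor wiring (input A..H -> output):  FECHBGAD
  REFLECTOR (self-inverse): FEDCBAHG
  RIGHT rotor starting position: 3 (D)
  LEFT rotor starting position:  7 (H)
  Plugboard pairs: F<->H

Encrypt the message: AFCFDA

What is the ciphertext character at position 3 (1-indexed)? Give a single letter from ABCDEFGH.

Char 1 ('A'): step: R->4, L=7; A->plug->A->R->H->L->B->refl->E->L'->A->R'->F->plug->H
Char 2 ('F'): step: R->5, L=7; F->plug->H->R->G->L->H->refl->G->L'->B->R'->A->plug->A
Char 3 ('C'): step: R->6, L=7; C->plug->C->R->B->L->G->refl->H->L'->G->R'->D->plug->D

D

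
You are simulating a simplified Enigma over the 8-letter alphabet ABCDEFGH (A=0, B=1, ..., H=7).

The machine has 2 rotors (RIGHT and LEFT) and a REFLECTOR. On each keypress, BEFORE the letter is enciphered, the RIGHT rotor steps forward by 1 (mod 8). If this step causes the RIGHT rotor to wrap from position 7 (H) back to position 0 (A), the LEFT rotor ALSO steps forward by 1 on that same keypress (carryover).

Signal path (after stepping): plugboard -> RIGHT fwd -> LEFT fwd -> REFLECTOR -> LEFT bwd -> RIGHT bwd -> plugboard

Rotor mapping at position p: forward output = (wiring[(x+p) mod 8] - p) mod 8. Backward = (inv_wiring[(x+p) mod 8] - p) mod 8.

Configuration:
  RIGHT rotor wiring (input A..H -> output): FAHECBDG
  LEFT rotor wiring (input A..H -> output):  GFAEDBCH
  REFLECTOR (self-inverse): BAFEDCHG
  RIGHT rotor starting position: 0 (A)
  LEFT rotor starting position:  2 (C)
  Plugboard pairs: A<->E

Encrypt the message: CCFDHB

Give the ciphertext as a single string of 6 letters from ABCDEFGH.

Answer: AGHFCH

Derivation:
Char 1 ('C'): step: R->1, L=2; C->plug->C->R->D->L->H->refl->G->L'->A->R'->E->plug->A
Char 2 ('C'): step: R->2, L=2; C->plug->C->R->A->L->G->refl->H->L'->D->R'->G->plug->G
Char 3 ('F'): step: R->3, L=2; F->plug->F->R->C->L->B->refl->A->L'->E->R'->H->plug->H
Char 4 ('D'): step: R->4, L=2; D->plug->D->R->C->L->B->refl->A->L'->E->R'->F->plug->F
Char 5 ('H'): step: R->5, L=2; H->plug->H->R->F->L->F->refl->C->L'->B->R'->C->plug->C
Char 6 ('B'): step: R->6, L=2; B->plug->B->R->A->L->G->refl->H->L'->D->R'->H->plug->H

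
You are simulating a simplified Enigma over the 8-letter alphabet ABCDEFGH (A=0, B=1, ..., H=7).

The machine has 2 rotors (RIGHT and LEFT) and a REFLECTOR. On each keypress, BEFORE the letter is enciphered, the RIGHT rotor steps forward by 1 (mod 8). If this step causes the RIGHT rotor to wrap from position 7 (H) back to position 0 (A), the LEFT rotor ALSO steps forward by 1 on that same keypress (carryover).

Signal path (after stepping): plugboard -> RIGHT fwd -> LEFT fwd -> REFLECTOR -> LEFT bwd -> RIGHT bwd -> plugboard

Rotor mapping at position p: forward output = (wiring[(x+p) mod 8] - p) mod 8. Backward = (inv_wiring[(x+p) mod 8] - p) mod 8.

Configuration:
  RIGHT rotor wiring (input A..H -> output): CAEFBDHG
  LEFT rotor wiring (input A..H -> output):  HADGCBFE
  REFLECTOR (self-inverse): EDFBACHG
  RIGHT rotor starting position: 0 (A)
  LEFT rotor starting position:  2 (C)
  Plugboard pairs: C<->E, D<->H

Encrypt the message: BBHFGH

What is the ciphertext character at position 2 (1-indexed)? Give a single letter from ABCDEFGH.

Char 1 ('B'): step: R->1, L=2; B->plug->B->R->D->L->H->refl->G->L'->H->R'->A->plug->A
Char 2 ('B'): step: R->2, L=2; B->plug->B->R->D->L->H->refl->G->L'->H->R'->C->plug->E

E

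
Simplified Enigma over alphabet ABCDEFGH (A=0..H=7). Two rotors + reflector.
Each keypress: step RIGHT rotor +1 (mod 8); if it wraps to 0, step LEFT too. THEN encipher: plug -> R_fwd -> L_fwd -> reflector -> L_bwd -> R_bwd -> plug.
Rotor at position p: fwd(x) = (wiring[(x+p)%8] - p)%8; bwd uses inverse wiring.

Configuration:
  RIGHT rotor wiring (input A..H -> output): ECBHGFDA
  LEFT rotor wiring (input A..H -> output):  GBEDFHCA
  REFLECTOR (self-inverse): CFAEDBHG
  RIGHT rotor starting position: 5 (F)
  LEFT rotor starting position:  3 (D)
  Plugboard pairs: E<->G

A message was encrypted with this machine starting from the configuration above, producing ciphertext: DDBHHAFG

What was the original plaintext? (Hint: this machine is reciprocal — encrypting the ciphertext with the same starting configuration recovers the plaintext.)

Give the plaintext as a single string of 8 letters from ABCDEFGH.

Answer: HBDABHDA

Derivation:
Char 1 ('D'): step: R->6, L=3; D->plug->D->R->E->L->F->refl->B->L'->H->R'->H->plug->H
Char 2 ('D'): step: R->7, L=3; D->plug->D->R->C->L->E->refl->D->L'->F->R'->B->plug->B
Char 3 ('B'): step: R->0, L->4 (L advanced); B->plug->B->R->C->L->G->refl->H->L'->H->R'->D->plug->D
Char 4 ('H'): step: R->1, L=4; H->plug->H->R->D->L->E->refl->D->L'->B->R'->A->plug->A
Char 5 ('H'): step: R->2, L=4; H->plug->H->R->A->L->B->refl->F->L'->F->R'->B->plug->B
Char 6 ('A'): step: R->3, L=4; A->plug->A->R->E->L->C->refl->A->L'->G->R'->H->plug->H
Char 7 ('F'): step: R->4, L=4; F->plug->F->R->G->L->A->refl->C->L'->E->R'->D->plug->D
Char 8 ('G'): step: R->5, L=4; G->plug->E->R->F->L->F->refl->B->L'->A->R'->A->plug->A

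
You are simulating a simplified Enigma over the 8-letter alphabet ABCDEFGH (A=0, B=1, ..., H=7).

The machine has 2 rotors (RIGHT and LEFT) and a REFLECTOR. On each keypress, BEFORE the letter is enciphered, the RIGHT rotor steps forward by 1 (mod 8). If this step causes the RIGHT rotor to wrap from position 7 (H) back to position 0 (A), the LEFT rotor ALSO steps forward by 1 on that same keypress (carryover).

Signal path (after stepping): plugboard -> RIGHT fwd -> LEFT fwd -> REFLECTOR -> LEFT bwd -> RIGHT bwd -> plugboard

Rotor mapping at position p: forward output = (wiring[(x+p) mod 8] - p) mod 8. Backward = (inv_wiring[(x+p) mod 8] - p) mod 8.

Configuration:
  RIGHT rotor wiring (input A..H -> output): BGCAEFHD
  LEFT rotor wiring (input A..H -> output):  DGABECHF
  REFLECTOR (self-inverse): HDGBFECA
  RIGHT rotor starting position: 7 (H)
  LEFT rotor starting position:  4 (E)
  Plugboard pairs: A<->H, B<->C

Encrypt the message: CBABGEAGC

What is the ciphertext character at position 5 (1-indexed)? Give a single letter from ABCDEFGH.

Char 1 ('C'): step: R->0, L->5 (L advanced); C->plug->B->R->G->L->E->refl->F->L'->A->R'->D->plug->D
Char 2 ('B'): step: R->1, L=5; B->plug->C->R->H->L->H->refl->A->L'->C->R'->G->plug->G
Char 3 ('A'): step: R->2, L=5; A->plug->H->R->E->L->B->refl->D->L'->F->R'->E->plug->E
Char 4 ('B'): step: R->3, L=5; B->plug->C->R->C->L->A->refl->H->L'->H->R'->H->plug->A
Char 5 ('G'): step: R->4, L=5; G->plug->G->R->G->L->E->refl->F->L'->A->R'->A->plug->H

H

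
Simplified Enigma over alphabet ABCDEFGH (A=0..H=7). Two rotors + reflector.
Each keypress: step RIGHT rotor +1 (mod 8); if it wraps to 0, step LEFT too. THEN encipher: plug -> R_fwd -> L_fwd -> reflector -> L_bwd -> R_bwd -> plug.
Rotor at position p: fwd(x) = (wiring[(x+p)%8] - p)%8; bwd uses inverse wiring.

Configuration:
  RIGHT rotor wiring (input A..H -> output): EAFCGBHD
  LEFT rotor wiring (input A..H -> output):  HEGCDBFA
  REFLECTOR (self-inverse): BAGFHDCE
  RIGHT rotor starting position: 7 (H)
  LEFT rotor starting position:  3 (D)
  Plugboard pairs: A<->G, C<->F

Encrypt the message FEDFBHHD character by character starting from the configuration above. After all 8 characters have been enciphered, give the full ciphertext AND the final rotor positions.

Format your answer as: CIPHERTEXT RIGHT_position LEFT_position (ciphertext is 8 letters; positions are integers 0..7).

Answer: DHHGGGAC 7 4

Derivation:
Char 1 ('F'): step: R->0, L->4 (L advanced); F->plug->C->R->F->L->A->refl->B->L'->C->R'->D->plug->D
Char 2 ('E'): step: R->1, L=4; E->plug->E->R->A->L->H->refl->E->L'->D->R'->H->plug->H
Char 3 ('D'): step: R->2, L=4; D->plug->D->R->H->L->G->refl->C->L'->G->R'->H->plug->H
Char 4 ('F'): step: R->3, L=4; F->plug->C->R->G->L->C->refl->G->L'->H->R'->A->plug->G
Char 5 ('B'): step: R->4, L=4; B->plug->B->R->F->L->A->refl->B->L'->C->R'->A->plug->G
Char 6 ('H'): step: R->5, L=4; H->plug->H->R->B->L->F->refl->D->L'->E->R'->A->plug->G
Char 7 ('H'): step: R->6, L=4; H->plug->H->R->D->L->E->refl->H->L'->A->R'->G->plug->A
Char 8 ('D'): step: R->7, L=4; D->plug->D->R->G->L->C->refl->G->L'->H->R'->F->plug->C
Final: ciphertext=DHHGGGAC, RIGHT=7, LEFT=4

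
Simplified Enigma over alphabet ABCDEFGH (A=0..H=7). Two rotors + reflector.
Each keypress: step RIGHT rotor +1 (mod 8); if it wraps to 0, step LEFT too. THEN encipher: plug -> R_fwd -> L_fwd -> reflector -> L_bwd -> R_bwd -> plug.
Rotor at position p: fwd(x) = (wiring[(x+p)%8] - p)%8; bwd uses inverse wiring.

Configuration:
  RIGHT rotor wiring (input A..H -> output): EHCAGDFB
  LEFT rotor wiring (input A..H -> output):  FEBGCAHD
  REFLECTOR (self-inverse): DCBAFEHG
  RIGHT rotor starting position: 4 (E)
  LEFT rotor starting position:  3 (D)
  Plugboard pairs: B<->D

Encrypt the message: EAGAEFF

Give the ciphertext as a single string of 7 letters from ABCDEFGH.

Char 1 ('E'): step: R->5, L=3; E->plug->E->R->C->L->F->refl->E->L'->D->R'->G->plug->G
Char 2 ('A'): step: R->6, L=3; A->plug->A->R->H->L->G->refl->H->L'->B->R'->D->plug->B
Char 3 ('G'): step: R->7, L=3; G->plug->G->R->E->L->A->refl->D->L'->A->R'->C->plug->C
Char 4 ('A'): step: R->0, L->4 (L advanced); A->plug->A->R->E->L->B->refl->C->L'->H->R'->B->plug->D
Char 5 ('E'): step: R->1, L=4; E->plug->E->R->C->L->D->refl->A->L'->F->R'->D->plug->B
Char 6 ('F'): step: R->2, L=4; F->plug->F->R->H->L->C->refl->B->L'->E->R'->C->plug->C
Char 7 ('F'): step: R->3, L=4; F->plug->F->R->B->L->E->refl->F->L'->G->R'->E->plug->E

Answer: GBCDBCE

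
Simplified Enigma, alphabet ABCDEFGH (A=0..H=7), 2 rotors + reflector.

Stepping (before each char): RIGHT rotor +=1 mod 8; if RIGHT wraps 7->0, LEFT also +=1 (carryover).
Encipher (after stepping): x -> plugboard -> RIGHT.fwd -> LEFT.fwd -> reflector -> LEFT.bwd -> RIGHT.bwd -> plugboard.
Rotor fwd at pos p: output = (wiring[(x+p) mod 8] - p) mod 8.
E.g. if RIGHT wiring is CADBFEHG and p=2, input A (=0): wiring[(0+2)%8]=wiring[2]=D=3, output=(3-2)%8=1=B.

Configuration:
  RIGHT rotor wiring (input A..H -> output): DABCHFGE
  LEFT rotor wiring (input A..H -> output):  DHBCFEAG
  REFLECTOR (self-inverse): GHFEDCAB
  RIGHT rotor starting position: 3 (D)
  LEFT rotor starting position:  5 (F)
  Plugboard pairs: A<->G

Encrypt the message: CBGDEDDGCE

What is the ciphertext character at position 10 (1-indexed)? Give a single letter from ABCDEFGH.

Char 1 ('C'): step: R->4, L=5; C->plug->C->R->C->L->B->refl->H->L'->A->R'->D->plug->D
Char 2 ('B'): step: R->5, L=5; B->plug->B->R->B->L->D->refl->E->L'->F->R'->G->plug->A
Char 3 ('G'): step: R->6, L=5; G->plug->A->R->A->L->H->refl->B->L'->C->R'->D->plug->D
Char 4 ('D'): step: R->7, L=5; D->plug->D->R->C->L->B->refl->H->L'->A->R'->F->plug->F
Char 5 ('E'): step: R->0, L->6 (L advanced); E->plug->E->R->H->L->G->refl->A->L'->B->R'->C->plug->C
Char 6 ('D'): step: R->1, L=6; D->plug->D->R->G->L->H->refl->B->L'->D->R'->G->plug->A
Char 7 ('D'): step: R->2, L=6; D->plug->D->R->D->L->B->refl->H->L'->G->R'->H->plug->H
Char 8 ('G'): step: R->3, L=6; G->plug->A->R->H->L->G->refl->A->L'->B->R'->E->plug->E
Char 9 ('C'): step: R->4, L=6; C->plug->C->R->C->L->F->refl->C->L'->A->R'->D->plug->D
Char 10 ('E'): step: R->5, L=6; E->plug->E->R->D->L->B->refl->H->L'->G->R'->D->plug->D

D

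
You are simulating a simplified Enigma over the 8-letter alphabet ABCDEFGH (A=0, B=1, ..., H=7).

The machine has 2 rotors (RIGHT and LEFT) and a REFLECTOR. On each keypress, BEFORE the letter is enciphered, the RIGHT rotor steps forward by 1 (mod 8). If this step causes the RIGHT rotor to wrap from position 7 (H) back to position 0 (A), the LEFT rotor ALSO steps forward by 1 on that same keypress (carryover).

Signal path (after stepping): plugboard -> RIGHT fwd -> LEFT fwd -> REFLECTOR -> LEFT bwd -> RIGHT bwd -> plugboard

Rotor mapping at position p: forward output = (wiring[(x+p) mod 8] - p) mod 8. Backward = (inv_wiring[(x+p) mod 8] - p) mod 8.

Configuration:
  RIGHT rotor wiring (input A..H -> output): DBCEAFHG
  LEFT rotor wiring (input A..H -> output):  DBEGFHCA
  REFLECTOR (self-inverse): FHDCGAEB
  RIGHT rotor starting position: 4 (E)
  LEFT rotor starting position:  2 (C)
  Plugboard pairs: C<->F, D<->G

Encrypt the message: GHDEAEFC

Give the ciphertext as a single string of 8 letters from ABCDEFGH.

Answer: DCABBCDA

Derivation:
Char 1 ('G'): step: R->5, L=2; G->plug->D->R->G->L->B->refl->H->L'->H->R'->G->plug->D
Char 2 ('H'): step: R->6, L=2; H->plug->H->R->H->L->H->refl->B->L'->G->R'->F->plug->C
Char 3 ('D'): step: R->7, L=2; D->plug->G->R->G->L->B->refl->H->L'->H->R'->A->plug->A
Char 4 ('E'): step: R->0, L->3 (L advanced); E->plug->E->R->A->L->D->refl->C->L'->B->R'->B->plug->B
Char 5 ('A'): step: R->1, L=3; A->plug->A->R->A->L->D->refl->C->L'->B->R'->B->plug->B
Char 6 ('E'): step: R->2, L=3; E->plug->E->R->F->L->A->refl->F->L'->E->R'->F->plug->C
Char 7 ('F'): step: R->3, L=3; F->plug->C->R->C->L->E->refl->G->L'->G->R'->G->plug->D
Char 8 ('C'): step: R->4, L=3; C->plug->F->R->F->L->A->refl->F->L'->E->R'->A->plug->A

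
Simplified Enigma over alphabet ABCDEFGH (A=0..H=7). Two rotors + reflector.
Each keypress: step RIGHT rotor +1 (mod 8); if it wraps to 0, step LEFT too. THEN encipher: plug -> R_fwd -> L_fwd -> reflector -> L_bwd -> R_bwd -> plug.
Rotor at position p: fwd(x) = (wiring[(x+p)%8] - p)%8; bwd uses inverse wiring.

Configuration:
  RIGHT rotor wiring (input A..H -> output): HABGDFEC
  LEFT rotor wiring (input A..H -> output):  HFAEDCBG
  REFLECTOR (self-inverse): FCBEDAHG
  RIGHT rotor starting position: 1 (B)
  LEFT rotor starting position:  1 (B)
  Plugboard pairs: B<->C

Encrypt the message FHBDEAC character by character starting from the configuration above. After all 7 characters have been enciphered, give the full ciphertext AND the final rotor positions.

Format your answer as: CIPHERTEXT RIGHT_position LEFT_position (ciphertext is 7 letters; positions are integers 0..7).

Char 1 ('F'): step: R->2, L=1; F->plug->F->R->A->L->E->refl->D->L'->C->R'->E->plug->E
Char 2 ('H'): step: R->3, L=1; H->plug->H->R->G->L->F->refl->A->L'->F->R'->G->plug->G
Char 3 ('B'): step: R->4, L=1; B->plug->C->R->A->L->E->refl->D->L'->C->R'->H->plug->H
Char 4 ('D'): step: R->5, L=1; D->plug->D->R->C->L->D->refl->E->L'->A->R'->A->plug->A
Char 5 ('E'): step: R->6, L=1; E->plug->E->R->D->L->C->refl->B->L'->E->R'->B->plug->C
Char 6 ('A'): step: R->7, L=1; A->plug->A->R->D->L->C->refl->B->L'->E->R'->F->plug->F
Char 7 ('C'): step: R->0, L->2 (L advanced); C->plug->B->R->A->L->G->refl->H->L'->E->R'->G->plug->G
Final: ciphertext=EGHACFG, RIGHT=0, LEFT=2

Answer: EGHACFG 0 2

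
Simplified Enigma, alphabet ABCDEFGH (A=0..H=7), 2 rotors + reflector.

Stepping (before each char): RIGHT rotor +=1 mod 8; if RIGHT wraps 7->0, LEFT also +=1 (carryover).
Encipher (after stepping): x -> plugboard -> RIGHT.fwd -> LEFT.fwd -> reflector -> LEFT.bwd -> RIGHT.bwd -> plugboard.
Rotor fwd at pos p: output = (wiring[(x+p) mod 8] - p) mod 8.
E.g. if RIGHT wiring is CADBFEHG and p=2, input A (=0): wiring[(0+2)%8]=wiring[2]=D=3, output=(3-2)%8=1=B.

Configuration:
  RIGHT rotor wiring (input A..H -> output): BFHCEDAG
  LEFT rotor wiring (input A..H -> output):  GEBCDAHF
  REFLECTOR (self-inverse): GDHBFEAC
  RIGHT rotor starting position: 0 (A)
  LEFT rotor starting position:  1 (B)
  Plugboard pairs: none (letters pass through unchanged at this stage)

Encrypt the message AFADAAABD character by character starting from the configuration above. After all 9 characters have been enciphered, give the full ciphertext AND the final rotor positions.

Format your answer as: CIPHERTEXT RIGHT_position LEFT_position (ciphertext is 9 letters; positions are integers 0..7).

Answer: DHFAHBCDC 1 2

Derivation:
Char 1 ('A'): step: R->1, L=1; A->plug->A->R->E->L->H->refl->C->L'->D->R'->D->plug->D
Char 2 ('F'): step: R->2, L=1; F->plug->F->R->E->L->H->refl->C->L'->D->R'->H->plug->H
Char 3 ('A'): step: R->3, L=1; A->plug->A->R->H->L->F->refl->E->L'->G->R'->F->plug->F
Char 4 ('D'): step: R->4, L=1; D->plug->D->R->C->L->B->refl->D->L'->A->R'->A->plug->A
Char 5 ('A'): step: R->5, L=1; A->plug->A->R->G->L->E->refl->F->L'->H->R'->H->plug->H
Char 6 ('A'): step: R->6, L=1; A->plug->A->R->C->L->B->refl->D->L'->A->R'->B->plug->B
Char 7 ('A'): step: R->7, L=1; A->plug->A->R->H->L->F->refl->E->L'->G->R'->C->plug->C
Char 8 ('B'): step: R->0, L->2 (L advanced); B->plug->B->R->F->L->D->refl->B->L'->C->R'->D->plug->D
Char 9 ('D'): step: R->1, L=2; D->plug->D->R->D->L->G->refl->A->L'->B->R'->C->plug->C
Final: ciphertext=DHFAHBCDC, RIGHT=1, LEFT=2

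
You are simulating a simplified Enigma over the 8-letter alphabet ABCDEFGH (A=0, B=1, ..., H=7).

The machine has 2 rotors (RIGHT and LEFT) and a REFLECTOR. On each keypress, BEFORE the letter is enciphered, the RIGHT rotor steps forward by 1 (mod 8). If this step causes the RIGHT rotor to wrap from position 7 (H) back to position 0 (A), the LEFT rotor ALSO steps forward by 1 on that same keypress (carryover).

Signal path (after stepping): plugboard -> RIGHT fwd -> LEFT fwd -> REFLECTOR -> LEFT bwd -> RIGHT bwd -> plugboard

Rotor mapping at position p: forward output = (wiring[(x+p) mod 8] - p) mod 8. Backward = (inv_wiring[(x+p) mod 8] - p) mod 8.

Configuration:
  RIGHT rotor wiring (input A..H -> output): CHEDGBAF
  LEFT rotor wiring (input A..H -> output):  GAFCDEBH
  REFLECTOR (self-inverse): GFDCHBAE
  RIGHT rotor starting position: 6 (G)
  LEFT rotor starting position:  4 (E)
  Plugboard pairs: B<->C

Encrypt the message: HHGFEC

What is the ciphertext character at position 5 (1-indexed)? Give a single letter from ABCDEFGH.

Char 1 ('H'): step: R->7, L=4; H->plug->H->R->B->L->A->refl->G->L'->H->R'->F->plug->F
Char 2 ('H'): step: R->0, L->5 (L advanced); H->plug->H->R->F->L->A->refl->G->L'->H->R'->B->plug->C
Char 3 ('G'): step: R->1, L=5; G->plug->G->R->E->L->D->refl->C->L'->C->R'->C->plug->B
Char 4 ('F'): step: R->2, L=5; F->plug->F->R->D->L->B->refl->F->L'->G->R'->E->plug->E
Char 5 ('E'): step: R->3, L=5; E->plug->E->R->C->L->C->refl->D->L'->E->R'->G->plug->G

G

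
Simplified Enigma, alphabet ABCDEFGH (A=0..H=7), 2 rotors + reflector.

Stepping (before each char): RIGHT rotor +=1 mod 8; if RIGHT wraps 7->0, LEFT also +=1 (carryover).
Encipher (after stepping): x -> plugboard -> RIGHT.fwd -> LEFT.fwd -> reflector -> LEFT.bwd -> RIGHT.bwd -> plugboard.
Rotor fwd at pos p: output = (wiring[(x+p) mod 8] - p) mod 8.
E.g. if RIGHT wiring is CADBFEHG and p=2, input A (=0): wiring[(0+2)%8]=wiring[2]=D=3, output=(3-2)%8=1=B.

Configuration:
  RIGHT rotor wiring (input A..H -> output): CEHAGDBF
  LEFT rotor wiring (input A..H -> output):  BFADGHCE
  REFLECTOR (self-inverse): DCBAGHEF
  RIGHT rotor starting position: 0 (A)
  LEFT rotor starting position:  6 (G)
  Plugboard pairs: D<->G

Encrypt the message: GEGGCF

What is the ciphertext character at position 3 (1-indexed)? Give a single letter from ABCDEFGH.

Char 1 ('G'): step: R->1, L=6; G->plug->D->R->F->L->F->refl->H->L'->D->R'->A->plug->A
Char 2 ('E'): step: R->2, L=6; E->plug->E->R->H->L->B->refl->C->L'->E->R'->C->plug->C
Char 3 ('G'): step: R->3, L=6; G->plug->D->R->G->L->A->refl->D->L'->C->R'->E->plug->E

E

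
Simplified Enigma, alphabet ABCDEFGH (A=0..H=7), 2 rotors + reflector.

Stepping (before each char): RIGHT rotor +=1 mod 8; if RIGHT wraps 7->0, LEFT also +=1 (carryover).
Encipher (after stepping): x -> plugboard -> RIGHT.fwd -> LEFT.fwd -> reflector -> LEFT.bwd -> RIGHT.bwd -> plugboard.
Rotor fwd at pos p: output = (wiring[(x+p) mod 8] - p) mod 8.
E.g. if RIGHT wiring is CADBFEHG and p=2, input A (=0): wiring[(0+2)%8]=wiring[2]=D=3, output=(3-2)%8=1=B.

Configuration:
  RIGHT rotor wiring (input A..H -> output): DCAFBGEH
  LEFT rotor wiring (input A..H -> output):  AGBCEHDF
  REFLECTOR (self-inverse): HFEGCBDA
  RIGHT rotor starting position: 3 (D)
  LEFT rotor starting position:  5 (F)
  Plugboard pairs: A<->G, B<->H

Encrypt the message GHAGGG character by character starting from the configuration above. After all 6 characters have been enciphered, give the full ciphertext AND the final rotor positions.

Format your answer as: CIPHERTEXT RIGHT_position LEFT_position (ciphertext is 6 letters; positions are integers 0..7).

Answer: CCHBEF 1 6

Derivation:
Char 1 ('G'): step: R->4, L=5; G->plug->A->R->F->L->E->refl->C->L'->A->R'->C->plug->C
Char 2 ('H'): step: R->5, L=5; H->plug->B->R->H->L->H->refl->A->L'->C->R'->C->plug->C
Char 3 ('A'): step: R->6, L=5; A->plug->G->R->D->L->D->refl->G->L'->B->R'->B->plug->H
Char 4 ('G'): step: R->7, L=5; G->plug->A->R->A->L->C->refl->E->L'->F->R'->H->plug->B
Char 5 ('G'): step: R->0, L->6 (L advanced); G->plug->A->R->D->L->A->refl->H->L'->B->R'->E->plug->E
Char 6 ('G'): step: R->1, L=6; G->plug->A->R->B->L->H->refl->A->L'->D->R'->F->plug->F
Final: ciphertext=CCHBEF, RIGHT=1, LEFT=6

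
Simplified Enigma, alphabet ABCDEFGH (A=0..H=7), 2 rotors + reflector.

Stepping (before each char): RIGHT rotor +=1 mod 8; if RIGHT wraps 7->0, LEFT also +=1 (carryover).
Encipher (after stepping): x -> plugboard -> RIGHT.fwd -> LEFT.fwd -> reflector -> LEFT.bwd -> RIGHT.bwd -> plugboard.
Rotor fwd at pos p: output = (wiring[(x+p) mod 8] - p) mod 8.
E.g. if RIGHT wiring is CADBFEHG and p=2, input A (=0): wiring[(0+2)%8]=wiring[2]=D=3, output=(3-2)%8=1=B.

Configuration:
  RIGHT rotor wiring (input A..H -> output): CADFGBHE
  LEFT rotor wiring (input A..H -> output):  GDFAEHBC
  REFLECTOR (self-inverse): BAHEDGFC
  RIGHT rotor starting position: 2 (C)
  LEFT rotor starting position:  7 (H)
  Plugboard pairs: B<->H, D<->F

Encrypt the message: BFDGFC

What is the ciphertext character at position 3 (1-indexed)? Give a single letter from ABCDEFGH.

Char 1 ('B'): step: R->3, L=7; B->plug->H->R->A->L->D->refl->E->L'->C->R'->A->plug->A
Char 2 ('F'): step: R->4, L=7; F->plug->D->R->A->L->D->refl->E->L'->C->R'->A->plug->A
Char 3 ('D'): step: R->5, L=7; D->plug->F->R->G->L->A->refl->B->L'->E->R'->A->plug->A

A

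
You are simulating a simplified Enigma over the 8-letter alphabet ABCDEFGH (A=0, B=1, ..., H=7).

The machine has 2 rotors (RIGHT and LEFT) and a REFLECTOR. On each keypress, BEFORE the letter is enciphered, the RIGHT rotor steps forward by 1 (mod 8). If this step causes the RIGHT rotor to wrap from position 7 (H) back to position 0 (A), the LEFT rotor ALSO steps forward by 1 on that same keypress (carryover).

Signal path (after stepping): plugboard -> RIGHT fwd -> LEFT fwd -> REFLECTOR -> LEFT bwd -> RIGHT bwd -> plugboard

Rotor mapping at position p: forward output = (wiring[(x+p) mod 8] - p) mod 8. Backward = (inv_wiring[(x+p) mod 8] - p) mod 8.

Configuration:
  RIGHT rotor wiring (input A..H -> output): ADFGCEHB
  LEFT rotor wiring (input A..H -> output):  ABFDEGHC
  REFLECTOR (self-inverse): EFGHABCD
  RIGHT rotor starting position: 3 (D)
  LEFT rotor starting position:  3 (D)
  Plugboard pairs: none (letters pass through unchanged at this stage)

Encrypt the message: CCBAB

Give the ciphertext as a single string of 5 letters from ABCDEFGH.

Char 1 ('C'): step: R->4, L=3; C->plug->C->R->D->L->E->refl->A->L'->A->R'->B->plug->B
Char 2 ('C'): step: R->5, L=3; C->plug->C->R->E->L->H->refl->D->L'->C->R'->B->plug->B
Char 3 ('B'): step: R->6, L=3; B->plug->B->R->D->L->E->refl->A->L'->A->R'->F->plug->F
Char 4 ('A'): step: R->7, L=3; A->plug->A->R->C->L->D->refl->H->L'->E->R'->C->plug->C
Char 5 ('B'): step: R->0, L->4 (L advanced); B->plug->B->R->D->L->G->refl->C->L'->B->R'->H->plug->H

Answer: BBFCH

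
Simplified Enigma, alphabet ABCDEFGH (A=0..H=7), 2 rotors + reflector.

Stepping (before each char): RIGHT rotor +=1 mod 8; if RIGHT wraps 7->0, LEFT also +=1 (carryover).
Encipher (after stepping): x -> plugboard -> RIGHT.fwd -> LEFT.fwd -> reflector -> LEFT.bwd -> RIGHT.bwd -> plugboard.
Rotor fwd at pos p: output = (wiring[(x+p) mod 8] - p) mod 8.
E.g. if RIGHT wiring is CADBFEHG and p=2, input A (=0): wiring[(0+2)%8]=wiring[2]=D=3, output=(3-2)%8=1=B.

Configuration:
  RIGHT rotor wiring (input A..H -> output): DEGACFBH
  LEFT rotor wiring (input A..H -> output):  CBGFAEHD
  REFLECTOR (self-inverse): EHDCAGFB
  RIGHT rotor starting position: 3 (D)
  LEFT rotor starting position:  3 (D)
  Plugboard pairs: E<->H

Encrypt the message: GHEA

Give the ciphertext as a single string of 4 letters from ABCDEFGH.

Char 1 ('G'): step: R->4, L=3; G->plug->G->R->C->L->B->refl->H->L'->F->R'->C->plug->C
Char 2 ('H'): step: R->5, L=3; H->plug->E->R->H->L->D->refl->C->L'->A->R'->A->plug->A
Char 3 ('E'): step: R->6, L=3; E->plug->H->R->H->L->D->refl->C->L'->A->R'->E->plug->H
Char 4 ('A'): step: R->7, L=3; A->plug->A->R->A->L->C->refl->D->L'->H->R'->D->plug->D

Answer: CAHD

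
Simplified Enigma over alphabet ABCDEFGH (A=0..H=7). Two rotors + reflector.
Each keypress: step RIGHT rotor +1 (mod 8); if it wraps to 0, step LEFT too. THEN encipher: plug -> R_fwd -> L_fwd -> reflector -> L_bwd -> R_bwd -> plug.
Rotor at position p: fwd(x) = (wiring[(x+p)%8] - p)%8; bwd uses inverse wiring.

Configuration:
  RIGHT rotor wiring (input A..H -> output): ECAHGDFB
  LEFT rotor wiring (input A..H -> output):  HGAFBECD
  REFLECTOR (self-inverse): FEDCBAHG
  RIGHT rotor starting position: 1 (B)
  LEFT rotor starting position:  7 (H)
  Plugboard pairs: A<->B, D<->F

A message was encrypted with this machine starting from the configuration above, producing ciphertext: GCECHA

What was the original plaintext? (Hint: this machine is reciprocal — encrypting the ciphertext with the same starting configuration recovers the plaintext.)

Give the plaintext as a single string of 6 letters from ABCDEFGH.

Char 1 ('G'): step: R->2, L=7; G->plug->G->R->C->L->H->refl->G->L'->E->R'->C->plug->C
Char 2 ('C'): step: R->3, L=7; C->plug->C->R->A->L->E->refl->B->L'->D->R'->B->plug->A
Char 3 ('E'): step: R->4, L=7; E->plug->E->R->A->L->E->refl->B->L'->D->R'->H->plug->H
Char 4 ('C'): step: R->5, L=7; C->plug->C->R->E->L->G->refl->H->L'->C->R'->G->plug->G
Char 5 ('H'): step: R->6, L=7; H->plug->H->R->F->L->C->refl->D->L'->H->R'->A->plug->B
Char 6 ('A'): step: R->7, L=7; A->plug->B->R->F->L->C->refl->D->L'->H->R'->F->plug->D

Answer: CAHGBD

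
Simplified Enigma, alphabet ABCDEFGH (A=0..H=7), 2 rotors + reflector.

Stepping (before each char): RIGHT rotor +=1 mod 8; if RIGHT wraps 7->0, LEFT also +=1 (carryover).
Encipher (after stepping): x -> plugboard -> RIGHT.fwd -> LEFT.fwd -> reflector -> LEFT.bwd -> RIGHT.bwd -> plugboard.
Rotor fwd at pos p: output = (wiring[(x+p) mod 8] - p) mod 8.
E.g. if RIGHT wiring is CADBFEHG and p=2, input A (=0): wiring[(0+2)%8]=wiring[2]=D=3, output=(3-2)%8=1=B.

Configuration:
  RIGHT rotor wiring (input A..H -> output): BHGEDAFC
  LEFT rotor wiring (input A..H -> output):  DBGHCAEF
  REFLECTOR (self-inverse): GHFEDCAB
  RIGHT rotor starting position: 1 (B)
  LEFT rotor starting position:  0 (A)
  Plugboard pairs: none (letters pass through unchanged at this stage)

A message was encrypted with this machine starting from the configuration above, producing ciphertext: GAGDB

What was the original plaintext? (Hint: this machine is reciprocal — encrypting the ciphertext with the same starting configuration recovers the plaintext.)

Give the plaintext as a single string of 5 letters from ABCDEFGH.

Answer: AHEGA

Derivation:
Char 1 ('G'): step: R->2, L=0; G->plug->G->R->H->L->F->refl->C->L'->E->R'->A->plug->A
Char 2 ('A'): step: R->3, L=0; A->plug->A->R->B->L->B->refl->H->L'->D->R'->H->plug->H
Char 3 ('G'): step: R->4, L=0; G->plug->G->R->C->L->G->refl->A->L'->F->R'->E->plug->E
Char 4 ('D'): step: R->5, L=0; D->plug->D->R->E->L->C->refl->F->L'->H->R'->G->plug->G
Char 5 ('B'): step: R->6, L=0; B->plug->B->R->E->L->C->refl->F->L'->H->R'->A->plug->A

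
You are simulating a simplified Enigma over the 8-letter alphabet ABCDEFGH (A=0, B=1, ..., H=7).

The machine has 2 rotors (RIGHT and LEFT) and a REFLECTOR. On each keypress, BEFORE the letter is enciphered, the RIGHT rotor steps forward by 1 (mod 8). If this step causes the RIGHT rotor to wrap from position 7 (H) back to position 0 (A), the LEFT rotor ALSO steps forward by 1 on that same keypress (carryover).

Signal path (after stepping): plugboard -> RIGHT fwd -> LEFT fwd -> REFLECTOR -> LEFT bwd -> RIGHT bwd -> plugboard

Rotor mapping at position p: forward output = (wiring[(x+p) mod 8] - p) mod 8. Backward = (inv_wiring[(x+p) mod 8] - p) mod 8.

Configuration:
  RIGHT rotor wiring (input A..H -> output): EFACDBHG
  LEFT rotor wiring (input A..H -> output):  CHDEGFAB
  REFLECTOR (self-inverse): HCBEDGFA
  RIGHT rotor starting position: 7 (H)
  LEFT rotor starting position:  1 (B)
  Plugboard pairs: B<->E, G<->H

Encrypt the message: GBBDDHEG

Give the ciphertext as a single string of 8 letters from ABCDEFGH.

Char 1 ('G'): step: R->0, L->2 (L advanced); G->plug->H->R->G->L->A->refl->H->L'->F->R'->B->plug->E
Char 2 ('B'): step: R->1, L=2; B->plug->E->R->A->L->B->refl->C->L'->B->R'->C->plug->C
Char 3 ('B'): step: R->2, L=2; B->plug->E->R->F->L->H->refl->A->L'->G->R'->A->plug->A
Char 4 ('D'): step: R->3, L=2; D->plug->D->R->E->L->G->refl->F->L'->H->R'->A->plug->A
Char 5 ('D'): step: R->4, L=2; D->plug->D->R->C->L->E->refl->D->L'->D->R'->C->plug->C
Char 6 ('H'): step: R->5, L=2; H->plug->G->R->F->L->H->refl->A->L'->G->R'->H->plug->G
Char 7 ('E'): step: R->6, L=2; E->plug->B->R->A->L->B->refl->C->L'->B->R'->A->plug->A
Char 8 ('G'): step: R->7, L=2; G->plug->H->R->A->L->B->refl->C->L'->B->R'->D->plug->D

Answer: ECAACGAD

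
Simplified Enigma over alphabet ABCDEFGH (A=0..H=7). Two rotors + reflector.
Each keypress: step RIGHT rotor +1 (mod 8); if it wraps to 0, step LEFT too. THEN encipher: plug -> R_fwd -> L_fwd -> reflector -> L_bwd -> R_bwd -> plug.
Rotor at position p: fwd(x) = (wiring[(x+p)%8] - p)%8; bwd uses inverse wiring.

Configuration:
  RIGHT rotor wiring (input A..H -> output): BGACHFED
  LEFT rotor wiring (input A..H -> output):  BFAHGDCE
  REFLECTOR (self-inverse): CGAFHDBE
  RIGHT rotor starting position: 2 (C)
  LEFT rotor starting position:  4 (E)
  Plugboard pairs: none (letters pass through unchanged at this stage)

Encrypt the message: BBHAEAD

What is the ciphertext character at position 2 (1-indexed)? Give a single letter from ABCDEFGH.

Char 1 ('B'): step: R->3, L=4; B->plug->B->R->E->L->F->refl->D->L'->H->R'->A->plug->A
Char 2 ('B'): step: R->4, L=4; B->plug->B->R->B->L->H->refl->E->L'->G->R'->H->plug->H

H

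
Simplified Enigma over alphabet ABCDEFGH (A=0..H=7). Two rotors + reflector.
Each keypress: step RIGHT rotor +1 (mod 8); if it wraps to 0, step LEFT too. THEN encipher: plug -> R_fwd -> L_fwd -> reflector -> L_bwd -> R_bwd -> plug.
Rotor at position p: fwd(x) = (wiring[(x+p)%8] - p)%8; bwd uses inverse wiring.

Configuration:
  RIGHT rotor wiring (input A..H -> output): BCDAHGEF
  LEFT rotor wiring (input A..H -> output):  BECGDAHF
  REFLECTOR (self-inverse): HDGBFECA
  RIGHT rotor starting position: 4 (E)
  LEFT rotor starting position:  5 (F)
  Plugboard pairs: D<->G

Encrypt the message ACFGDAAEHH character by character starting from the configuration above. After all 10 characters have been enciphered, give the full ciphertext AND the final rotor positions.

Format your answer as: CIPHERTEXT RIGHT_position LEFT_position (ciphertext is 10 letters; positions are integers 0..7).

Answer: BEABGCGGCF 6 6

Derivation:
Char 1 ('A'): step: R->5, L=5; A->plug->A->R->B->L->C->refl->G->L'->H->R'->B->plug->B
Char 2 ('C'): step: R->6, L=5; C->plug->C->R->D->L->E->refl->F->L'->F->R'->E->plug->E
Char 3 ('F'): step: R->7, L=5; F->plug->F->R->A->L->D->refl->B->L'->G->R'->A->plug->A
Char 4 ('G'): step: R->0, L->6 (L advanced); G->plug->D->R->A->L->B->refl->D->L'->C->R'->B->plug->B
Char 5 ('D'): step: R->1, L=6; D->plug->G->R->E->L->E->refl->F->L'->G->R'->D->plug->G
Char 6 ('A'): step: R->2, L=6; A->plug->A->R->B->L->H->refl->A->L'->F->R'->C->plug->C
Char 7 ('A'): step: R->3, L=6; A->plug->A->R->F->L->A->refl->H->L'->B->R'->D->plug->G
Char 8 ('E'): step: R->4, L=6; E->plug->E->R->F->L->A->refl->H->L'->B->R'->D->plug->G
Char 9 ('H'): step: R->5, L=6; H->plug->H->R->C->L->D->refl->B->L'->A->R'->C->plug->C
Char 10 ('H'): step: R->6, L=6; H->plug->H->R->A->L->B->refl->D->L'->C->R'->F->plug->F
Final: ciphertext=BEABGCGGCF, RIGHT=6, LEFT=6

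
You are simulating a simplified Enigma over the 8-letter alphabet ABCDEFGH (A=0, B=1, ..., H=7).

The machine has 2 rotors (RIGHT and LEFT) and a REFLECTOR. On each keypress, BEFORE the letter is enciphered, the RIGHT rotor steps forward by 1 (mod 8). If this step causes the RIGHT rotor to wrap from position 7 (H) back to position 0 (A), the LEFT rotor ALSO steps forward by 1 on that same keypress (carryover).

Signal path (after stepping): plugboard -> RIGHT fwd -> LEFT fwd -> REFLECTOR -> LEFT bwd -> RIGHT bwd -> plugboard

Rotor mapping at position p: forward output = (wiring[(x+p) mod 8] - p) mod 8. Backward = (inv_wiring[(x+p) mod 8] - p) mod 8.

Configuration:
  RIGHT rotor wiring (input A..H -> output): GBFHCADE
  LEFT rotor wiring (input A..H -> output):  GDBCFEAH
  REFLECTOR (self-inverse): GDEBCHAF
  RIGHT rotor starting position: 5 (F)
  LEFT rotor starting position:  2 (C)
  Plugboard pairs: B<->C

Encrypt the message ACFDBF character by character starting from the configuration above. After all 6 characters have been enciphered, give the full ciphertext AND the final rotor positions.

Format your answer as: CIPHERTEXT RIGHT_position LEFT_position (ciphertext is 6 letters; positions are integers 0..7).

Char 1 ('A'): step: R->6, L=2; A->plug->A->R->F->L->F->refl->H->L'->A->R'->C->plug->B
Char 2 ('C'): step: R->7, L=2; C->plug->B->R->H->L->B->refl->D->L'->C->R'->C->plug->B
Char 3 ('F'): step: R->0, L->3 (L advanced); F->plug->F->R->A->L->H->refl->F->L'->D->R'->G->plug->G
Char 4 ('D'): step: R->1, L=3; D->plug->D->R->B->L->C->refl->E->L'->E->R'->B->plug->C
Char 5 ('B'): step: R->2, L=3; B->plug->C->R->A->L->H->refl->F->L'->D->R'->A->plug->A
Char 6 ('F'): step: R->3, L=3; F->plug->F->R->D->L->F->refl->H->L'->A->R'->D->plug->D
Final: ciphertext=BBGCAD, RIGHT=3, LEFT=3

Answer: BBGCAD 3 3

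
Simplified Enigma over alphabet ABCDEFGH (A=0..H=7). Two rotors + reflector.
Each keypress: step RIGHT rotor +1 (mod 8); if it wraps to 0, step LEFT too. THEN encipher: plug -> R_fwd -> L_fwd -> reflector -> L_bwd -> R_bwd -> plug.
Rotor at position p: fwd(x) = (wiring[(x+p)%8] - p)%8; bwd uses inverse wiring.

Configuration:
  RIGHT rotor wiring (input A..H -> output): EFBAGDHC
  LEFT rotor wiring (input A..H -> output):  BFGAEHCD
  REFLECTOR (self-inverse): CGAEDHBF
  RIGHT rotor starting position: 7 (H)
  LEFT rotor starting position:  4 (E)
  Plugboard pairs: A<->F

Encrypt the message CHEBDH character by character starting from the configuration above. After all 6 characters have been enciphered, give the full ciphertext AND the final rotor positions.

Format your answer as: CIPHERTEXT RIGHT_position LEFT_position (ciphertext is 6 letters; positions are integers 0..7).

Char 1 ('C'): step: R->0, L->5 (L advanced); C->plug->C->R->B->L->F->refl->H->L'->H->R'->G->plug->G
Char 2 ('H'): step: R->1, L=5; H->plug->H->R->D->L->E->refl->D->L'->G->R'->F->plug->A
Char 3 ('E'): step: R->2, L=5; E->plug->E->R->F->L->B->refl->G->L'->C->R'->G->plug->G
Char 4 ('B'): step: R->3, L=5; B->plug->B->R->D->L->E->refl->D->L'->G->R'->H->plug->H
Char 5 ('D'): step: R->4, L=5; D->plug->D->R->G->L->D->refl->E->L'->D->R'->C->plug->C
Char 6 ('H'): step: R->5, L=5; H->plug->H->R->B->L->F->refl->H->L'->H->R'->D->plug->D
Final: ciphertext=GAGHCD, RIGHT=5, LEFT=5

Answer: GAGHCD 5 5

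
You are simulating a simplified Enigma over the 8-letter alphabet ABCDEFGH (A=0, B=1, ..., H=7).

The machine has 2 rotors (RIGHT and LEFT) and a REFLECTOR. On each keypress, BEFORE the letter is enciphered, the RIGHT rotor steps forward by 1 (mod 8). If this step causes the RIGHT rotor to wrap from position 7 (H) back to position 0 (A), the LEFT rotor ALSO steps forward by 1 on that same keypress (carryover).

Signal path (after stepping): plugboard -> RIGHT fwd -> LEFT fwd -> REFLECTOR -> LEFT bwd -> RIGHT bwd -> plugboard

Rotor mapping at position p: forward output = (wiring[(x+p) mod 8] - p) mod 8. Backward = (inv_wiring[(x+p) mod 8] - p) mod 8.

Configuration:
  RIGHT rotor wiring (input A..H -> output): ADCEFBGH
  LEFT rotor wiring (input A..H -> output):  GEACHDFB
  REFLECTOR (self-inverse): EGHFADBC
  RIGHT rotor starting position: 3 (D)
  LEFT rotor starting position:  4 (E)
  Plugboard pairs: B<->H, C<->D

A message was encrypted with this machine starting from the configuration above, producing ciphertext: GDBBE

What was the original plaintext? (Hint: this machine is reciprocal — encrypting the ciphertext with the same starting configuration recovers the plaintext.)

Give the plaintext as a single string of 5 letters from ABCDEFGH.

Char 1 ('G'): step: R->4, L=4; G->plug->G->R->G->L->E->refl->A->L'->F->R'->B->plug->H
Char 2 ('D'): step: R->5, L=4; D->plug->C->R->C->L->B->refl->G->L'->H->R'->G->plug->G
Char 3 ('B'): step: R->6, L=4; B->plug->H->R->D->L->F->refl->D->L'->A->R'->A->plug->A
Char 4 ('B'): step: R->7, L=4; B->plug->H->R->H->L->G->refl->B->L'->C->R'->G->plug->G
Char 5 ('E'): step: R->0, L->5 (L advanced); E->plug->E->R->F->L->D->refl->F->L'->G->R'->G->plug->G

Answer: HGAGG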